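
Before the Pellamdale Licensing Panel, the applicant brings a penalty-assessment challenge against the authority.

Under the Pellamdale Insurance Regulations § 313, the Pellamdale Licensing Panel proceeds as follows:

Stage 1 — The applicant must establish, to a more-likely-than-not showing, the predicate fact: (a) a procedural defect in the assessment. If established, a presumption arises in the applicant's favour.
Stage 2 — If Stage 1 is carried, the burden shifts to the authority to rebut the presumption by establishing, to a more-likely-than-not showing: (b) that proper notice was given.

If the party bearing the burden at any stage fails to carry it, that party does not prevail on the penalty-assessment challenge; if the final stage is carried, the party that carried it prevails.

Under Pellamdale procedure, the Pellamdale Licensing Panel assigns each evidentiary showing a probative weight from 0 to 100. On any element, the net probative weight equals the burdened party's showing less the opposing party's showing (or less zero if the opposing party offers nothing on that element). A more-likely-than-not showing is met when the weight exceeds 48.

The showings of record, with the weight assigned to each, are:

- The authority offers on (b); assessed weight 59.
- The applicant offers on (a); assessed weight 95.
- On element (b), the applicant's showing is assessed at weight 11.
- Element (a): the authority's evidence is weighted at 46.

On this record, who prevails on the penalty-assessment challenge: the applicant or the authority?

Stage 1 (applicant, a more-likely-than-not showing, weight exceeds 48): (a) net 95−46=49 > 48 — meets.
  Stage 1 carried; the burden shifts to the authority.
Stage 2 (authority, a more-likely-than-not showing, weight exceeds 48): (b) net 59−11=48 ≤ 48 — fails.
  The authority does not carry Stage 2.
The analysis ends at Stage 2; the applicant prevails.

applicant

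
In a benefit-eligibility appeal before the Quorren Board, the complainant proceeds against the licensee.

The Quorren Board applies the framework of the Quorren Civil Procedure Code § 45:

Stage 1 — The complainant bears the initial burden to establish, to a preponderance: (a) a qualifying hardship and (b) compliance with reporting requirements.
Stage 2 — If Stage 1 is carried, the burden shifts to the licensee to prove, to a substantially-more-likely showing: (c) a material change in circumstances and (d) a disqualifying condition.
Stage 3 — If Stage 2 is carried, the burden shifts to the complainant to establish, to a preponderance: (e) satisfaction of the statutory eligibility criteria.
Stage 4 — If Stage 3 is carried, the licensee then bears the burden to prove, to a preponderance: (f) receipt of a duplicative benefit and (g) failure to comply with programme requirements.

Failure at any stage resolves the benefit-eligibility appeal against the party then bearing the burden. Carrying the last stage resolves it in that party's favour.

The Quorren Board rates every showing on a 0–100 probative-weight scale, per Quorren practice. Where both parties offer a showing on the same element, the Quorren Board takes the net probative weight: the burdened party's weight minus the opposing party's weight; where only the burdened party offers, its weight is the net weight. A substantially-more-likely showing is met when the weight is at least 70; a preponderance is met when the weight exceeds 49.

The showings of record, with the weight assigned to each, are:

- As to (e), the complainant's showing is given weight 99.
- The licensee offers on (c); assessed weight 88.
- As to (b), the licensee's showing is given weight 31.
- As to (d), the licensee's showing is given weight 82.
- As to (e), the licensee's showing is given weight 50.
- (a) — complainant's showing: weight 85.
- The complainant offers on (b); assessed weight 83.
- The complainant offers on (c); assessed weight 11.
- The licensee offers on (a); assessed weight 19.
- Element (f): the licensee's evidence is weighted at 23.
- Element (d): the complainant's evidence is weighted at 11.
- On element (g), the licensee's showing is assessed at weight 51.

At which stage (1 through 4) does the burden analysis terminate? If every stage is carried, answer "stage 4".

Stage 1 (complainant, a preponderance, weight exceeds 49): (a) net 85−19=66 > 49 — meets; (b) net 83−31=52 > 49 — meets.
  All elements met. The burden passes to the licensee.
Stage 2 (licensee, a substantially-more-likely showing, weight is at least 70): (c) net 88−11=77 ≥ 70 — meets; (d) net 82−11=71 ≥ 70 — meets.
  Stage 2 carried; the burden shifts to the complainant.
Stage 3 (complainant, a preponderance, weight exceeds 49): (e) net 99−50=49 ≤ 49 — fails.
  Stage 3 not carried; the complainant fails its burden.
The analysis ends at Stage 3; the licensee prevails.

stage 3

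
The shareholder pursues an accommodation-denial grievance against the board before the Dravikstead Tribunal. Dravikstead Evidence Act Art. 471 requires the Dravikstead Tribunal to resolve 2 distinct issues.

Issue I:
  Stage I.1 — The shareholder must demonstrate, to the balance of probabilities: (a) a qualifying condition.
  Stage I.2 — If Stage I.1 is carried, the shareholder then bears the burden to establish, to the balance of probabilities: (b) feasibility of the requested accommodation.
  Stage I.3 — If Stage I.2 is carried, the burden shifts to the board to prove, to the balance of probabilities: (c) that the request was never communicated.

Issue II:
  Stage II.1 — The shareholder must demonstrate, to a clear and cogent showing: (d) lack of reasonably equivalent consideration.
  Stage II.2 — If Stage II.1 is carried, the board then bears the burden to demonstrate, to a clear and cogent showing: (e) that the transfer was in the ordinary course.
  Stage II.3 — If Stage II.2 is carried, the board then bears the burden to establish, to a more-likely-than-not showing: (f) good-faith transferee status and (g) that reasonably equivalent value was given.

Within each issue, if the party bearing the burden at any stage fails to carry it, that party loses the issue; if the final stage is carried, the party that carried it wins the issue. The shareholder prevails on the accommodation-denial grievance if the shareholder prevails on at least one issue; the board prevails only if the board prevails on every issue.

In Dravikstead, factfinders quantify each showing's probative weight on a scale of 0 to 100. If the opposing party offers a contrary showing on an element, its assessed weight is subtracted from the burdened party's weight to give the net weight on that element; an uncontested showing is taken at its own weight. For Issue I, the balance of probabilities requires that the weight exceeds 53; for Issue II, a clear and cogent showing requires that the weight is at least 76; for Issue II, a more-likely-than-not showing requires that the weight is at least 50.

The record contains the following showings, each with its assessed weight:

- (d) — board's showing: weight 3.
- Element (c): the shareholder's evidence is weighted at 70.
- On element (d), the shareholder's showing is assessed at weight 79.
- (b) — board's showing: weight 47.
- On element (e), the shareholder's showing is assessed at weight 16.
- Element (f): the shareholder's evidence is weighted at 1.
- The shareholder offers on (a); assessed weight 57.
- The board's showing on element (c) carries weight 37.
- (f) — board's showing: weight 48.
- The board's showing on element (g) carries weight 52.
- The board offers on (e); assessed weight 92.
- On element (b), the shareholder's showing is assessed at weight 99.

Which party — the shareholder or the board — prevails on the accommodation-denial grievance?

shareholder

— Issue I —
Stage I.1 — burden on shareholder; standard: the balance of probabilities (weight exceeds 53).
    (a): 57 > 53 [met]
  Stage I.1 is satisfied; the shareholder continues to bear the burden.
Stage I.2 — burden on shareholder; standard: the balance of probabilities (weight exceeds 53).
    (b): 99 − 47 = 52 ≤ 53 [not met]
  The shareholder does not carry Stage I.2.
So the board prevails on this issue.
— Issue II —
At Stage II.1 the shareholder must meet a clear and cogent showing (weight is at least 76): on (d) the weight is 79 less the opposing 3 gives net 76, ≥ 76, so (d) meets the standard.
  Stage II.1 carried; the burden shifts to the board.
At Stage II.2 the board must meet a clear and cogent showing (weight is at least 76): on (e) the weight is 92 less the opposing 16 gives net 76, which does reach 76, so (e) meets the standard.
  Stage II.2 is satisfied; the board continues to bear the burden.
At Stage II.3 the board must meet a more-likely-than-not showing (weight is at least 50): on (f) the weight is 48 less the opposing 1 gives net 47, < 50, so (f) does not meet the standard; on (g) the weight is 52, ≥ 50, so (g) meets the standard.
  The board does not carry Stage II.3.
The analysis ends at Stage II.3; the shareholder prevails on this issue.
Per-issue: Issue I → board; Issue II → shareholder. The shareholder must prevail on at least one issue; overall, the shareholder prevails.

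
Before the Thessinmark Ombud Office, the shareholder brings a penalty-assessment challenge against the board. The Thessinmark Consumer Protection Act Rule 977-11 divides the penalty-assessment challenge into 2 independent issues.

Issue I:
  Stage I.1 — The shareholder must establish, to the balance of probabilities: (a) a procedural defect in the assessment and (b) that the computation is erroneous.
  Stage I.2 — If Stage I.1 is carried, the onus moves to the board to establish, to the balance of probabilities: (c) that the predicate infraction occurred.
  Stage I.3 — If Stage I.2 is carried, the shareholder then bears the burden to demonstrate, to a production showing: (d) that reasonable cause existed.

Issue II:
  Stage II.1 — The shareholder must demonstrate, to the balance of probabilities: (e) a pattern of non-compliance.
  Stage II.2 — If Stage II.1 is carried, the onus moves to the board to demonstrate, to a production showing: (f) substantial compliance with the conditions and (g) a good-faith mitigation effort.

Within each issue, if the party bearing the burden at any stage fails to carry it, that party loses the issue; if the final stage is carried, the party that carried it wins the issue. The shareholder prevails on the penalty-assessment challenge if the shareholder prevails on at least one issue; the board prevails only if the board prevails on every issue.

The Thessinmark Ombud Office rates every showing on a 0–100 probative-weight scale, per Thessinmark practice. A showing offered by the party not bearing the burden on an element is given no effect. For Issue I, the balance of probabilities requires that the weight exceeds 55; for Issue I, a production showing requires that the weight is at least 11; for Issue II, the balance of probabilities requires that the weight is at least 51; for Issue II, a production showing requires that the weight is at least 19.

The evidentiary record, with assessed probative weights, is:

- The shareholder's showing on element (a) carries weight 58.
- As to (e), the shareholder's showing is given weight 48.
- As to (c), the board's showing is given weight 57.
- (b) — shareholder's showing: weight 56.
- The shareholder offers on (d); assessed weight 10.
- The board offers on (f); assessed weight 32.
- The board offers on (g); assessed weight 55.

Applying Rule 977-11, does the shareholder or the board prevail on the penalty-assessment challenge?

— Issue I —
Stage I.1 — burden on shareholder; standard: the balance of probabilities (weight exceeds 55).
    (a): 58 > 55 [met]
    (b): 56 > 55 [met]
  The shareholder carries Stage I.1; the board now bears the burden.
Stage I.2 — burden on board; standard: the balance of probabilities (weight exceeds 55).
    (c): 57 > 55 [met]
  Stage I.2 is satisfied; the onus moves to the shareholder.
Stage I.3 — burden on shareholder; standard: a production showing (weight is at least 11).
    (d): 10 < 11 [not met]
  Not every element is met, so the shareholder fails to carry Stage I.3.
The board prevails on this issue.
— Issue II —
Stage II.1 — burden on shareholder; standard: the balance of probabilities (weight is at least 51).
    (e): 48 < 51 [not met]
  Stage II.1 not carried; the shareholder fails its burden.
So the board prevails on this issue.
Per-issue: Issue I → board; Issue II → board. The shareholder must prevail on at least one issue; overall, the board prevails.

board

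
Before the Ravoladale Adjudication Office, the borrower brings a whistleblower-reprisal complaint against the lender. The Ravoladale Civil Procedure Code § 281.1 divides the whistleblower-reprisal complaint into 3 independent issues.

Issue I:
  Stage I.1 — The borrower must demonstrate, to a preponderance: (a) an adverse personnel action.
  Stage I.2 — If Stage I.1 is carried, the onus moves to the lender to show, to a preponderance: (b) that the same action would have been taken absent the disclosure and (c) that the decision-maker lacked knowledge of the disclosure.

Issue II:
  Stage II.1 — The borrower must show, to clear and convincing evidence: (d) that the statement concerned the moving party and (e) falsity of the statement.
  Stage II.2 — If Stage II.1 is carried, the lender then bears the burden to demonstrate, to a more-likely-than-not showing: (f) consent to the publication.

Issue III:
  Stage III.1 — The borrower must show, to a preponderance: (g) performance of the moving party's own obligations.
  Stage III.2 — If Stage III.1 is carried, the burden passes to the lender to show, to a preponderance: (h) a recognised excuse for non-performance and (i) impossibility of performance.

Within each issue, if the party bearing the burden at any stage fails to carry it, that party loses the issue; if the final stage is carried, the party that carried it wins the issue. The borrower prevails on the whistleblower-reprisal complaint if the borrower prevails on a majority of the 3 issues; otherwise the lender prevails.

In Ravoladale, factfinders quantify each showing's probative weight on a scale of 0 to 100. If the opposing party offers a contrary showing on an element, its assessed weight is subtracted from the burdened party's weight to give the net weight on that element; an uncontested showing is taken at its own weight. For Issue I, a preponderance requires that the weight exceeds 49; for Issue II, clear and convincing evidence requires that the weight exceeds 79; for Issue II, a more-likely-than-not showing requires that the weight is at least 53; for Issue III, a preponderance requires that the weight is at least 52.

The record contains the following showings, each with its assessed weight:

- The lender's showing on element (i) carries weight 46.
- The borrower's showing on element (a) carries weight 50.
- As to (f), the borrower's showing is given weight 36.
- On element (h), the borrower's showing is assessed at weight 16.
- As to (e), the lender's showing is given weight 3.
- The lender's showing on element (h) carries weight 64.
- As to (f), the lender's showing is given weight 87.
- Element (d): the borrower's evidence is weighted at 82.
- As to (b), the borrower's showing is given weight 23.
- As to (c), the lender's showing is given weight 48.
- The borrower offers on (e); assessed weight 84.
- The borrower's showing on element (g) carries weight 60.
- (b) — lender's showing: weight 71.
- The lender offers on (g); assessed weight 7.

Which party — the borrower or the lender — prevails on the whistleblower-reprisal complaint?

borrower

— Issue I —
Stage I.1 — burden on borrower; standard: a preponderance (weight exceeds 49).
    (a): 50 > 49 [met]
  Stage I.1 carried; the burden shifts to the lender.
Stage I.2 — burden on lender; standard: a preponderance (weight exceeds 49).
    (b): 71 − 23 = 48 ≤ 49 [not met]
    (c): 48 ≤ 49 [not met]
  The lender does not carry Stage I.2.
The analysis ends at Stage I.2; the borrower prevails on this issue.
— Issue II —
Stage II.1 — burden on borrower; standard: clear and convincing evidence (weight exceeds 79).
    (d): 82 > 79 [met]
    (e): 84 − 3 = 81 > 79 [met]
  Stage II.1 is satisfied; the onus moves to the lender.
Stage II.2 — burden on lender; standard: a more-likely-than-not showing (weight is at least 53).
    (f): 87 − 36 = 51 < 53 [not met]
  The lender does not carry Stage II.2.
The analysis ends at Stage II.2; the borrower prevails on this issue.
— Issue III —
At Stage III.1 the borrower must meet a preponderance (weight is at least 52): on (g) the weight is 60 less the opposing 7 gives net 53, which does reach 52, so (g) meets the standard.
  All elements met. The burden passes to the lender.
At Stage III.2 the lender must meet a preponderance (weight is at least 52): on (h) the weight is 64 less the opposing 16 gives net 48, which does not reach 52, so (h) does not meet the standard; on (i) the weight is 46, which does not reach 52, so (i) does not meet the standard.
  Not every element is met, so the lender fails to carry Stage III.2.
So the borrower prevails on this issue.
Per-issue: Issue I → borrower; Issue II → borrower; Issue III → borrower. The borrower must prevail on a majority of issues; overall, the borrower prevails.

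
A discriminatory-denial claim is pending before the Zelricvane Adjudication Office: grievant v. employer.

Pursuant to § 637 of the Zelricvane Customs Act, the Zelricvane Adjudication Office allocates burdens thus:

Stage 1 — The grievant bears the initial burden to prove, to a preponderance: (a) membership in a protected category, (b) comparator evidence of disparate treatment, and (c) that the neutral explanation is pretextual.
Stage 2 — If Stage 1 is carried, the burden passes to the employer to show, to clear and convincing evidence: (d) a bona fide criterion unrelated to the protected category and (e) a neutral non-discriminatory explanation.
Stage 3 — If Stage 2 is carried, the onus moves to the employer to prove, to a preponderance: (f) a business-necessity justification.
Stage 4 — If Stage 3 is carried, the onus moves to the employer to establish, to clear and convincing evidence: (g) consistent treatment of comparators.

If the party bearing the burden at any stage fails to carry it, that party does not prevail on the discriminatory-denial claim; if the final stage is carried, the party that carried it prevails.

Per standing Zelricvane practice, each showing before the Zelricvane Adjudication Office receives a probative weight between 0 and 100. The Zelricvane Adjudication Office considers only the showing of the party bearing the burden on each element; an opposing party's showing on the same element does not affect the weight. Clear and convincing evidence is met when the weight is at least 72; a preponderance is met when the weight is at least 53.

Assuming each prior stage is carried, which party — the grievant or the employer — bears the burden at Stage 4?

Stage 4's rule assigns the burden to the employer (to clear and convincing evidence).

employer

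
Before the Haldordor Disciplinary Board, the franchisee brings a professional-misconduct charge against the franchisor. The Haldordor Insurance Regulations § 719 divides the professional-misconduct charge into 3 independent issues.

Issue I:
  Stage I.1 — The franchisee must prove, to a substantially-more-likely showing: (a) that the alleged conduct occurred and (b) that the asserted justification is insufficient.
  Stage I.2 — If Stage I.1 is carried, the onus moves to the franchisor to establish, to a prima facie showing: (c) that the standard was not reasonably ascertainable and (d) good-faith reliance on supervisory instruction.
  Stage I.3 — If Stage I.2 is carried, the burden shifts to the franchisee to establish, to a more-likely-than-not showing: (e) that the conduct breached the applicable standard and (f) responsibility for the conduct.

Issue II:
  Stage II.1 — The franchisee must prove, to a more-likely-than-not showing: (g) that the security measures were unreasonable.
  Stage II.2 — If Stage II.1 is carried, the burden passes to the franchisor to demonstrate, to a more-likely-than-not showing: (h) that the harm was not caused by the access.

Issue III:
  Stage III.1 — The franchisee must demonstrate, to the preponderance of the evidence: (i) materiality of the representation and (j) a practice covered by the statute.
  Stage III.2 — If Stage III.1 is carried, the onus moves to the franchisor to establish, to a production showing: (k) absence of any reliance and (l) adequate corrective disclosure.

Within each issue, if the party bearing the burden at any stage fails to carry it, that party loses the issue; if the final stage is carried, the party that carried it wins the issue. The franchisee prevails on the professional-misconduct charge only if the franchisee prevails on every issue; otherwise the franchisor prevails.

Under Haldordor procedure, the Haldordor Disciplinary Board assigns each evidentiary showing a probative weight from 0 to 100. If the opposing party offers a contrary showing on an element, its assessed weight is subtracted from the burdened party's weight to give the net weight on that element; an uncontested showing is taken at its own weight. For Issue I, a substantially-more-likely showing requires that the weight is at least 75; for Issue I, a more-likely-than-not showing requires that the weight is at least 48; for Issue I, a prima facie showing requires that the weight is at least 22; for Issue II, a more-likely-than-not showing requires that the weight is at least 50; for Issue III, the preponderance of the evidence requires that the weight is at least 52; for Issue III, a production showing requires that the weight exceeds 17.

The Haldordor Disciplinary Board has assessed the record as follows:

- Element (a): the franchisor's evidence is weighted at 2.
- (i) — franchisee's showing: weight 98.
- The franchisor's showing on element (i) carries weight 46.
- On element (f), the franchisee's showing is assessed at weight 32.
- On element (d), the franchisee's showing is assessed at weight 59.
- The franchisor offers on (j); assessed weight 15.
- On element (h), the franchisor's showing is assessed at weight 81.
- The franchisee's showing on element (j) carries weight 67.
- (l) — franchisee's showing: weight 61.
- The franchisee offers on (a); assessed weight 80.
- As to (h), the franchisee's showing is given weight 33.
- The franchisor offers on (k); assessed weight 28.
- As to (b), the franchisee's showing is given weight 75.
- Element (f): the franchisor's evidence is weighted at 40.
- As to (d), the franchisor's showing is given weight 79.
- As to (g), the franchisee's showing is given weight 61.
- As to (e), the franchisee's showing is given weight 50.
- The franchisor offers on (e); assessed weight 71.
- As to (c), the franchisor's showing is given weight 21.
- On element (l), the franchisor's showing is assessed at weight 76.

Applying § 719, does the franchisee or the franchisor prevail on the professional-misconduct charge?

franchisee

— Issue I —
Stage I.1 (franchisee, a substantially-more-likely showing, weight is at least 75): (a) net 80−2=78 ≥ 75 — meets; (b) 75 ≥ 75 — meets.
  Stage I.1 is satisfied; the onus moves to the franchisor.
Stage I.2 (franchisor, a prima facie showing, weight is at least 22): (c) 21 < 22 — fails; (d) net 79−59=20 < 22 — fails.
  Not every element is met, so the franchisor fails to carry Stage I.2.
The analysis ends at Stage I.2; the franchisee prevails on this issue.
— Issue II —
Stage II.1 (franchisee, a more-likely-than-not showing, weight is at least 50): (g) 61 ≥ 50 — meets.
  All elements met. The burden passes to the franchisor.
Stage II.2 (franchisor, a more-likely-than-not showing, weight is at least 50): (h) net 81−33=48 < 50 — fails.
  Not every element is met, so the franchisor fails to carry Stage II.2.
So the franchisee prevails on this issue.
— Issue III —
Stage III.1 — burden on franchisee; standard: the preponderance of the evidence (weight is at least 52).
    (i): 98 − 46 = 52 ≥ 52 [met]
    (j): 67 − 15 = 52 ≥ 52 [met]
  All elements met. The burden passes to the franchisor.
Stage III.2 — burden on franchisor; standard: a production showing (weight exceeds 17).
    (k): 28 > 17 [met]
    (l): 76 − 61 = 15 ≤ 17 [not met]
  Stage III.2 not carried; the franchisor fails its burden.
The franchisee prevails on this issue.
Per-issue: Issue I → franchisee; Issue II → franchisee; Issue III → franchisee. The franchisee must prevail on every issue; overall, the franchisee prevails.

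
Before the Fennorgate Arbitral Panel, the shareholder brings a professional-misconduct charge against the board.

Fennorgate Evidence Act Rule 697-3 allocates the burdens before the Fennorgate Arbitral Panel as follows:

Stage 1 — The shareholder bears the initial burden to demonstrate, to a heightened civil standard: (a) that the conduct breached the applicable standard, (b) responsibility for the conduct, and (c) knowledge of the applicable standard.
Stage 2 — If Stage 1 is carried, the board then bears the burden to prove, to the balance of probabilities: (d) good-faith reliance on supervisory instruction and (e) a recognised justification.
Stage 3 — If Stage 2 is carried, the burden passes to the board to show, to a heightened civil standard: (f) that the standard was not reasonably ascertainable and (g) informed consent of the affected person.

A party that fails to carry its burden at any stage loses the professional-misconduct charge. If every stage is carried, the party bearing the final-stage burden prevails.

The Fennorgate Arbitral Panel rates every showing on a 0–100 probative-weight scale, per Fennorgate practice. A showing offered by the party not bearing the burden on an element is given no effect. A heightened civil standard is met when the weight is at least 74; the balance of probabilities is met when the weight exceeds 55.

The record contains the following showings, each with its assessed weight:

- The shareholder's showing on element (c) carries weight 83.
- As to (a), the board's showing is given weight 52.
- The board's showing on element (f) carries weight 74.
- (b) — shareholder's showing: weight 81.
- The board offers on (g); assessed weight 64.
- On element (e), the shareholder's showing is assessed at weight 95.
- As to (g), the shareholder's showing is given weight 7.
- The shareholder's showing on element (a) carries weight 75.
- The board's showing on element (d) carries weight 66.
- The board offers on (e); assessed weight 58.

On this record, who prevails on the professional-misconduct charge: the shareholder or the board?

At Stage 1 the shareholder must meet a heightened civil standard (weight is at least 74): on (a) the weight is 75 (the board's 52 is given no effect), ≥ 74, so (a) meets the standard; on (b) the weight is 81, which does reach 74, so (b) meets the standard; on (c) the weight is 83, which does reach 74, so (c) meets the standard.
  All elements met. The burden passes to the board.
At Stage 2 the board must meet the balance of probabilities (weight exceeds 55): on (d) the weight is 66, which does exceed 55, so (d) meets the standard; on (e) the weight is 58 (the shareholder's 95 is given no effect), which does exceed 55, so (e) meets the standard.
  Stage 2 is satisfied; the board continues to bear the burden.
At Stage 3 the board must meet a heightened civil standard (weight is at least 74): on (f) the weight is 74, which does reach 74, so (f) meets the standard; on (g) the weight is 64 (the shareholder's 7 is given no effect), which does not reach 74, so (g) does not meet the standard.
  The board does not carry Stage 3.
So the shareholder prevails.

shareholder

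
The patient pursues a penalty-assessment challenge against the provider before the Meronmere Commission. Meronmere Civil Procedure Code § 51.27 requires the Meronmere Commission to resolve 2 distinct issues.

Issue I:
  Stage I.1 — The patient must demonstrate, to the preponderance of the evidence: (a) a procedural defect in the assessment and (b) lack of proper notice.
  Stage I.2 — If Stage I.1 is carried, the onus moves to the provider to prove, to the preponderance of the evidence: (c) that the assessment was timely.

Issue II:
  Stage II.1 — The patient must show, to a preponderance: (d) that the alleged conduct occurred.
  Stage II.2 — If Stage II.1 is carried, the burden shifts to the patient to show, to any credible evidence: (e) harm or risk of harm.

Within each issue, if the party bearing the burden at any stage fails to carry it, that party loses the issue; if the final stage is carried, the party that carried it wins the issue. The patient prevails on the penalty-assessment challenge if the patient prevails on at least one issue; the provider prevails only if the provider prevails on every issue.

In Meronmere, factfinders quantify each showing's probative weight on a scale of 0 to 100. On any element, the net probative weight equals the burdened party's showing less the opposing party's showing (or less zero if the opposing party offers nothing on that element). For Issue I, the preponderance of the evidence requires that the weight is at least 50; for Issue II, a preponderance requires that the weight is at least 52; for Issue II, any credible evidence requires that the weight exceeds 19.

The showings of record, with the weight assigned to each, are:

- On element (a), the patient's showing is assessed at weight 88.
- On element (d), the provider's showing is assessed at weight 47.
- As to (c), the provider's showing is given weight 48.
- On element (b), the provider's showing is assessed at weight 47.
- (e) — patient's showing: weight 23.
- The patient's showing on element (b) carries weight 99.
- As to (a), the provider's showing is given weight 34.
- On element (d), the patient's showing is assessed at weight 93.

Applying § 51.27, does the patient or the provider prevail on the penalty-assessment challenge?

— Issue I —
Stage I.1 — burden on patient; standard: the preponderance of the evidence (weight is at least 50).
    (a): 88 − 34 = 54 ≥ 50 [met]
    (b): 99 − 47 = 52 ≥ 50 [met]
  All elements met. The burden passes to the provider.
Stage I.2 — burden on provider; standard: the preponderance of the evidence (weight is at least 50).
    (c): 48 < 50 [not met]
  Not every element is met, so the provider fails to carry Stage I.2.
So the patient prevails on this issue.
— Issue II —
Stage II.1 — burden on patient; standard: a preponderance (weight is at least 52).
    (d): 93 − 47 = 46 < 52 [not met]
  Not every element is met, so the patient fails to carry Stage II.1.
The analysis ends at Stage II.1; the provider prevails on this issue.
Per-issue: Issue I → patient; Issue II → provider. The patient must prevail on at least one issue; overall, the patient prevails.

patient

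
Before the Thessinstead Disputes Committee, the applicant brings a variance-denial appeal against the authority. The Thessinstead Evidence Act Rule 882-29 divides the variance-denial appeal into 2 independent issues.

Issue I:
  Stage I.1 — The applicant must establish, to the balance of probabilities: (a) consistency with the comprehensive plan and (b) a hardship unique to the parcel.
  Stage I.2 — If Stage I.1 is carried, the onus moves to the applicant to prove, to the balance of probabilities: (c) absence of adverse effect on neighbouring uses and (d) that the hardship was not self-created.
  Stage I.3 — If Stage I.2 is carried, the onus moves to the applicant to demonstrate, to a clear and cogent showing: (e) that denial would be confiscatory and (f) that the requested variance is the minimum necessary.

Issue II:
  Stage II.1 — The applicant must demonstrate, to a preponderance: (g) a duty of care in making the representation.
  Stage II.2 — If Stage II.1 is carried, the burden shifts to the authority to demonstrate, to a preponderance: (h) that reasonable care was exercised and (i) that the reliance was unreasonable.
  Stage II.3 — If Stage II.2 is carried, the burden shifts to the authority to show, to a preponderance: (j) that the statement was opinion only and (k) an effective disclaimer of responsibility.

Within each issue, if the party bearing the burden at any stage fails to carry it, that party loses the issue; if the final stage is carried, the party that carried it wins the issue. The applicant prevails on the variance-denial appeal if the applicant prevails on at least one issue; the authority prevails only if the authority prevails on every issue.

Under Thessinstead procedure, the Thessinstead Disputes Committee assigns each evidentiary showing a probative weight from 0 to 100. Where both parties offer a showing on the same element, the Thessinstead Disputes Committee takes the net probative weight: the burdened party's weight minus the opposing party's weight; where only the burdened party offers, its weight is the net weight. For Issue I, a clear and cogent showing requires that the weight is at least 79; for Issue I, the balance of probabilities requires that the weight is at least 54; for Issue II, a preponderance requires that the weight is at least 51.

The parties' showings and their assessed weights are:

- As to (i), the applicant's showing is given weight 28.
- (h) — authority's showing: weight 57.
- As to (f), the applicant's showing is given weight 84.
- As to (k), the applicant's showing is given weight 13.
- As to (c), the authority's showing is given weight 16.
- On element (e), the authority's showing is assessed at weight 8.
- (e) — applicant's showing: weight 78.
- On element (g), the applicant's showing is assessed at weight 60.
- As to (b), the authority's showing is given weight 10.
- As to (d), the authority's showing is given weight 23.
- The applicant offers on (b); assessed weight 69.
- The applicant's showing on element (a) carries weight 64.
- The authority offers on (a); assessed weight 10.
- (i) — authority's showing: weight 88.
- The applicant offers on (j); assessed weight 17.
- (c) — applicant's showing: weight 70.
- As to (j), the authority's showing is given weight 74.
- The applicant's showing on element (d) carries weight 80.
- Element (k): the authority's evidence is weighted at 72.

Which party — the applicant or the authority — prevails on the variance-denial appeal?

— Issue I —
Stage I.1 (applicant, the balance of probabilities, weight is at least 54): (a) net 64−10=54 ≥ 54 — meets; (b) net 69−10=59 ≥ 54 — meets.
  Stage I.1 is satisfied; the applicant continues to bear the burden.
Stage I.2 (applicant, the balance of probabilities, weight is at least 54): (c) net 70−16=54 ≥ 54 — meets; (d) net 80−23=57 ≥ 54 — meets.
  Stage I.2 carried; the burden remains with the applicant.
Stage I.3 (applicant, a clear and cogent showing, weight is at least 79): (e) net 78−8=70 < 79 — fails; (f) 84 ≥ 79 — meets.
  Stage I.3 not carried; the applicant fails its burden.
The authority prevails on this issue.
— Issue II —
Stage II.1 — burden on applicant; standard: a preponderance (weight is at least 51).
    (g): 60 ≥ 51 [met]
  Stage II.1 is satisfied; the onus moves to the authority.
Stage II.2 — burden on authority; standard: a preponderance (weight is at least 51).
    (h): 57 ≥ 51 [met]
    (i): 88 − 28 = 60 ≥ 51 [met]
  Stage II.2 is satisfied; the authority continues to bear the burden.
Stage II.3 — burden on authority; standard: a preponderance (weight is at least 51).
    (j): 74 − 17 = 57 ≥ 51 [met]
    (k): 72 − 13 = 59 ≥ 51 [met]
  The authority carries the last stage.
With every stage satisfied, the authority prevails on this issue.
Per-issue: Issue I → authority; Issue II → authority. The applicant must prevail on at least one issue; overall, the authority prevails.

authority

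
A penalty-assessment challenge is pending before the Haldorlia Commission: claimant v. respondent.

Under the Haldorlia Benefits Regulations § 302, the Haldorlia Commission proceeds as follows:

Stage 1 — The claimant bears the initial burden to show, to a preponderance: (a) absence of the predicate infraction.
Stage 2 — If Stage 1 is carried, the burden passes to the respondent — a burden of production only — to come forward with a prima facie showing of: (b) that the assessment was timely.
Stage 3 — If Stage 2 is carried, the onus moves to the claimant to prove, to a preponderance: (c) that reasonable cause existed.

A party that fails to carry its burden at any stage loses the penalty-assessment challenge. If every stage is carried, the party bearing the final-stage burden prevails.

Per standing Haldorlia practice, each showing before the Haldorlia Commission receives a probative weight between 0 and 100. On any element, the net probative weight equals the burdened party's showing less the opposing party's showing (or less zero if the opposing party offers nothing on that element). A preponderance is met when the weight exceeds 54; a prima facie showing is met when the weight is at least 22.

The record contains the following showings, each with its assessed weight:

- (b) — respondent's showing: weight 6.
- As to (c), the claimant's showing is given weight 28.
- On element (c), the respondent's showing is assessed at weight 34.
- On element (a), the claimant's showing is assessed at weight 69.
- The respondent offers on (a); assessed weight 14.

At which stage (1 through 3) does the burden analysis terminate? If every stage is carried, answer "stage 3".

stage 2

At Stage 1 the claimant must meet a preponderance (weight exceeds 54): on (a) the weight is 69 less the opposing 14 gives net 55, which does exceed 54, so (a) meets the standard.
  All elements met. The burden passes to the respondent.
At Stage 2 the respondent must meet a prima facie showing (weight is at least 22): on (b) the weight is 6, which does not reach 22, so (b) does not meet the standard.
  Not every element is met, so the respondent fails to carry Stage 2.
The analysis ends at Stage 2; the claimant prevails.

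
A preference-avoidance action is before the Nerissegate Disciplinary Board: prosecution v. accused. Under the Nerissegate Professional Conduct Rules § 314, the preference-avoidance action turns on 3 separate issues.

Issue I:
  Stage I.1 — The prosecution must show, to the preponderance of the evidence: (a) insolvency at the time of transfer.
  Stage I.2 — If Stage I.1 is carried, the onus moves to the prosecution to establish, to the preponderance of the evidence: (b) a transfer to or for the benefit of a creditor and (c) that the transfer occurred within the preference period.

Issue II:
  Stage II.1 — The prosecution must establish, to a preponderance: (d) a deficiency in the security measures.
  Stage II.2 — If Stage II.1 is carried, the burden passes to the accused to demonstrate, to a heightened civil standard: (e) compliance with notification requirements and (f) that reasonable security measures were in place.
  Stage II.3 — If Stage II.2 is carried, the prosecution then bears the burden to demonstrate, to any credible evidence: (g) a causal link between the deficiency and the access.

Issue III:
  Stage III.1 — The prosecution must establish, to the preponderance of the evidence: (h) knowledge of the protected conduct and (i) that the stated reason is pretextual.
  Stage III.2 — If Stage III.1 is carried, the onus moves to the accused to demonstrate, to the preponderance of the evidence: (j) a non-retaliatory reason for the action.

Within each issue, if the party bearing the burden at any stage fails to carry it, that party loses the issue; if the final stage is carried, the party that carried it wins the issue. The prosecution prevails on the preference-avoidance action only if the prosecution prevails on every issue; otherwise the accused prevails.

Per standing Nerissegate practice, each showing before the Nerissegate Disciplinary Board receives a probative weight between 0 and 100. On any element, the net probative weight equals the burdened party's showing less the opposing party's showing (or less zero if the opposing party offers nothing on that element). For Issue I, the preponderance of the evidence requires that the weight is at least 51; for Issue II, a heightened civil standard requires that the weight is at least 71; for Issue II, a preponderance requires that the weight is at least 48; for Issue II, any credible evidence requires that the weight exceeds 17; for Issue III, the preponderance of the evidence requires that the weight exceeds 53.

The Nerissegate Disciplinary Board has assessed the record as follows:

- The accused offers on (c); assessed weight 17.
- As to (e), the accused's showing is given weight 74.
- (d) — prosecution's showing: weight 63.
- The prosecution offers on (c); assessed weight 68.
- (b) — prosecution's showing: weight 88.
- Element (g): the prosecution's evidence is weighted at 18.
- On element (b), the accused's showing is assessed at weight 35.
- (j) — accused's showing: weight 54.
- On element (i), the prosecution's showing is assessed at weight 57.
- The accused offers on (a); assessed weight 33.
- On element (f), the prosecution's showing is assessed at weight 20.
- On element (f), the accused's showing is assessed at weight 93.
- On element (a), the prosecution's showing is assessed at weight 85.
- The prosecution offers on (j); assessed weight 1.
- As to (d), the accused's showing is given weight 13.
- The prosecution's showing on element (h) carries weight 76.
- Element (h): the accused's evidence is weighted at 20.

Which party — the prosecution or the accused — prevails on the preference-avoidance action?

— Issue I —
Stage I.1 (prosecution, the preponderance of the evidence, weight is at least 51): (a) net 85−33=52 ≥ 51 — meets.
  Stage I.1 carried; the burden remains with the prosecution.
Stage I.2 (prosecution, the preponderance of the evidence, weight is at least 51): (b) net 88−35=53 ≥ 51 — meets; (c) net 68−17=51 ≥ 51 — meets.
  Stage I.2 carried; the final stage is satisfied.
Every stage carried; the prosecution prevails on this issue.
— Issue II —
Stage II.1 (prosecution, a preponderance, weight is at least 48): (d) net 63−13=50 ≥ 48 — meets.
  Stage II.1 carried; the burden shifts to the accused.
Stage II.2 (accused, a heightened civil standard, weight is at least 71): (e) 74 ≥ 71 — meets; (f) net 93−20=73 ≥ 71 — meets.
  Stage II.2 is satisfied; the onus moves to the prosecution.
Stage II.3 (prosecution, any credible evidence, weight exceeds 17): (g) 18 > 17 — meets.
  All elements met at the final stage.
With every stage satisfied, the prosecution prevails on this issue.
— Issue III —
At Stage III.1 the prosecution must meet the preponderance of the evidence (weight exceeds 53): on (h) the weight is 76 less the opposing 20 gives net 56, which does exceed 53, so (h) meets the standard; on (i) the weight is 57, > 53, so (i) meets the standard.
  Stage III.1 carried; the burden shifts to the accused.
At Stage III.2 the accused must meet the preponderance of the evidence (weight exceeds 53): on (j) the weight is 54 less the opposing 1 gives net 53, which does not exceed 53, so (j) does not meet the standard.
  The accused does not carry Stage III.2.
The analysis ends at Stage III.2; the prosecution prevails on this issue.
Per-issue: Issue I → prosecution; Issue II → prosecution; Issue III → prosecution. The prosecution must prevail on every issue; overall, the prosecution prevails.

prosecution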